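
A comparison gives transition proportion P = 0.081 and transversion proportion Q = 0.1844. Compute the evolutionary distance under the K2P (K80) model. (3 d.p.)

0.328

Under the Kimura two-parameter model, d = −½ ln(1 − 2P − Q) − ¼ ln(1 − 2Q).
1 − 2P − Q = 0.6536, giving −½ ln(0.6536) = 0.212630.
1 − 2Q = 0.6312, giving −¼ ln(0.6312) = 0.115033.
d = 0.212630 + 0.115033 = 0.327663.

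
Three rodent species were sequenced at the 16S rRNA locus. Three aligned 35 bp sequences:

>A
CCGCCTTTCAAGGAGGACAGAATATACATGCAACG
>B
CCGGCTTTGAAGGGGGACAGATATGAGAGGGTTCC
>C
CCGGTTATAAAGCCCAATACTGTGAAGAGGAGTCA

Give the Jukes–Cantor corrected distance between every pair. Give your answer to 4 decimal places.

d(A,B) = 0.5128, d(A,C) = 1.0763, d(B,C) = 0.7823

A–B: 13/35 sites differ → p ≈ 0.371429, d = −0.75 ln(1 − 0.495239) = 0.512753 ≈ 0.5128.
A–C: 20/35 sites differ → p ≈ 0.571429, d = −0.75 ln(1 − 0.761905) = 1.076314 ≈ 1.0763.
B–C: 17/35 sites differ → p ≈ 0.485714, d = −0.75 ln(1 − 0.647619) = 0.782282 ≈ 0.7823.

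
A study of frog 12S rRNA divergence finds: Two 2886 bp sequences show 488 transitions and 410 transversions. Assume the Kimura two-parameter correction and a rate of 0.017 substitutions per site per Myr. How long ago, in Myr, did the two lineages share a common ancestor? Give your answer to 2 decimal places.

12.08

P = 488/2886 ≈ 0.169092 and Q = 410/2886 ≈ 0.142065.
Under the Kimura two-parameter model, d = −½ ln(1 − 2P − Q) − ¼ ln(1 − 2Q).
1 − 2P − Q = 0.519751, giving −½ ln(0.519751) = 0.327203.
1 − 2Q = 0.71587, giving −¼ ln(0.71587) = 0.083564.
d = 0.327203 + 0.083564 = 0.410767.
Under a molecular clock d = 2μt, so t = d/(2μ) = 0.410767 / (2 × 0.017) = 12.08 Myr.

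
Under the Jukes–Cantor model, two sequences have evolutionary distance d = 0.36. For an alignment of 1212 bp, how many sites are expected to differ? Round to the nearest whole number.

Invert JC69: p = (3/4)(1 − e^(−4d/3)) = 0.75 × (1 − e^(-0.48)) = 0.75 × (1 − 0.618783) = 0.285913.
Expected differing sites = pL ≈ 0.285913 × 1212 = 346.526556 ≈ 347.

347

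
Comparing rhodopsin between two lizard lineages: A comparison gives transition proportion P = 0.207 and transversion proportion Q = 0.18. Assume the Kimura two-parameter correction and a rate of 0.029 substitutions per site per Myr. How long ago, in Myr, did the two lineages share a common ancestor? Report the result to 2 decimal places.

Under the Kimura two-parameter model, d = −½ ln(1 − 2P − Q) − ¼ ln(1 − 2Q).
1 − 2P − Q = 0.406, giving −½ ln(0.406) = 0.450701.
1 − 2Q = 0.64, giving −¼ ln(0.64) = 0.111572.
d = 0.450701 + 0.111572 = 0.562273.
Under a molecular clock d = 2μt, so t = d/(2μ) = 0.562273 / (2 × 0.029) = 9.69 Myr.

9.69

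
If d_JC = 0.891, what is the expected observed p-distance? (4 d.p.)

p = (3/4)(1 − e^(−4d/3)) = 0.75 × (1 − e^(-1.188)) = 0.75 × (1 − 0.304830) = 0.521378.

0.5214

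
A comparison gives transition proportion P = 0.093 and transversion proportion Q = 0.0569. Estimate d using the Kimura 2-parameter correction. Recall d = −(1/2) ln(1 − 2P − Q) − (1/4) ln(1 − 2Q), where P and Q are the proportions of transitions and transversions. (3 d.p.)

0.169

Under the Kimura two-parameter model, d = −½ ln(1 − 2P − Q) − ¼ ln(1 − 2Q).
1 − 2P − Q = 0.7571, giving −½ ln(0.7571) = 0.139130.
1 − 2Q = 0.8862, giving −¼ ln(0.8862) = 0.030203.
d = 0.139130 + 0.030203 = 0.169333.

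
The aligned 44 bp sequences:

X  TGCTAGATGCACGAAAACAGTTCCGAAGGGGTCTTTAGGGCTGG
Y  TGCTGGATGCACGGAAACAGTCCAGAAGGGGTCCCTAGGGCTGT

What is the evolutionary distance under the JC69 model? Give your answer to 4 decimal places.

The sequences differ at 7 of 44 sites (5, 14, 22, 24, 34, 35, 44), so p = 7/44 ≈ 0.159091.
d = −(3/4) ln(1 − 4p/3) = −0.75 ln(1 − 0.212121) = −0.75 ln(0.787879)
  = −0.75 × (-0.238411) = 0.178808 substitutions/site.

0.1788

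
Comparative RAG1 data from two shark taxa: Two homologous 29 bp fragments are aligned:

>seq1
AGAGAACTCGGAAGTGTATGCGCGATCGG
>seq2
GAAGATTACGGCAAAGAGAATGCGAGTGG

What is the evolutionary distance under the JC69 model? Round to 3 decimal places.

0.878

The sequences differ at 15 of 29 sites, so p = 15/29 ≈ 0.517241.
d = −(3/4) ln(1 − 4p/3) = −0.75 ln(1 − 0.689655) = −0.75 ln(0.310345)
  = −0.75 × (-1.170071) = 0.877553 substitutions/site.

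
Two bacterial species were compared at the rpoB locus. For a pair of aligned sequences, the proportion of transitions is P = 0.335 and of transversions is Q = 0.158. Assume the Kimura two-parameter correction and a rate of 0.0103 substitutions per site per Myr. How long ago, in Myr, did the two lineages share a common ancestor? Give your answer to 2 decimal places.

Under the Kimura two-parameter model, d = −½ ln(1 − 2P − Q) − ¼ ln(1 − 2Q).
1 − 2P − Q = 0.172, giving −½ ln(0.172) = 0.880130.
1 − 2Q = 0.684, giving −¼ ln(0.684) = 0.094949.
d = 0.880130 + 0.094949 = 0.975079.
Under a molecular clock d = 2μt, so t = d/(2μ) = 0.975079 / (2 × 0.0103) = 47.33 Myr.

47.33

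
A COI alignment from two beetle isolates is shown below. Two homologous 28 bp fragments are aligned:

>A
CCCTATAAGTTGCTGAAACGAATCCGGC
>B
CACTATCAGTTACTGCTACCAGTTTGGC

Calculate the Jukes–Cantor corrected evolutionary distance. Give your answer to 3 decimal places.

The sequences differ at 9 of 28 sites (2, 7, 12, 16, 17, 20, 22, 24, 25), so p = 9/28 ≈ 0.321429.
d = −(3/4) ln(1 − 4p/3) = −0.75 ln(1 − 0.428572) = −0.75 ln(0.571428)
  = −0.75 × (-0.559617) = 0.419713 substitutions/site.

0.420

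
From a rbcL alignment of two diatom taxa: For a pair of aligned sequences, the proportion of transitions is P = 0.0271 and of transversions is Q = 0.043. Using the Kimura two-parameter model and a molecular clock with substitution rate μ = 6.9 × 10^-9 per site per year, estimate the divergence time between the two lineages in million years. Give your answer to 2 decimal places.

5.33

Under the Kimura two-parameter model, d = −½ ln(1 − 2P − Q) − ¼ ln(1 − 2Q).
1 − 2P − Q = 0.9028, giving −½ ln(0.9028) = 0.051127.
1 − 2Q = 0.914, giving −¼ ln(0.914) = 0.022481.
d = 0.051127 + 0.022481 = 0.073608.
Under a molecular clock d = 2μt, so t = d/(2μ) = 0.073608 / (2 × 6.9 × 10^-9) = 5.33 million years.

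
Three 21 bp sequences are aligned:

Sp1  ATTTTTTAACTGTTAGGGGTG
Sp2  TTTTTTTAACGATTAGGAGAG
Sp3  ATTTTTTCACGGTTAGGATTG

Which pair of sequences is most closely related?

Sp1 and Sp3

Sp1–Sp2: 5/21 differ, p = 0.238, d = 0.286.
Sp1–Sp3: 4/21 differ, p = 0.190, d = 0.220.
Sp2–Sp3: 5/21 differ, p = 0.238, d = 0.286.
The smallest distance is between Sp1 and Sp3.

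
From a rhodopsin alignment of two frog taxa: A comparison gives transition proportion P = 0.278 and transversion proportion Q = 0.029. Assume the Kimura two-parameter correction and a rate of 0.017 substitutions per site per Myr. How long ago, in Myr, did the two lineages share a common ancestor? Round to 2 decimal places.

Under the Kimura two-parameter model, d = −½ ln(1 − 2P − Q) − ¼ ln(1 − 2Q).
1 − 2P − Q = 0.415, giving −½ ln(0.415) = 0.439738.
1 − 2Q = 0.942, giving −¼ ln(0.942) = 0.014938.
d = 0.439738 + 0.014938 = 0.454676.
Under a molecular clock d = 2μt, so t = d/(2μ) = 0.454676 / (2 × 0.017) = 13.37 Myr.

13.37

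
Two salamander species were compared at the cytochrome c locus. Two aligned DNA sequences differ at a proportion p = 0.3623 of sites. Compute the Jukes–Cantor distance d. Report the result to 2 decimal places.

0.49

d = −(3/4) ln(1 − 4p/3) = −0.75 ln(1 − 0.483067) = −0.75 ln(0.516933)
  = −0.75 × (-0.659842) = 0.494882 substitutions/site.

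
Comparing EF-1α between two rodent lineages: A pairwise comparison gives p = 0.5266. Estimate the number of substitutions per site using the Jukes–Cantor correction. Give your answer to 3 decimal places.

0.908

d = −(3/4) ln(1 − 4p/3) = −0.75 ln(1 − 0.702133) = −0.75 ln(0.297867)
  = −0.75 × (-1.211108) = 0.908331 substitutions/site.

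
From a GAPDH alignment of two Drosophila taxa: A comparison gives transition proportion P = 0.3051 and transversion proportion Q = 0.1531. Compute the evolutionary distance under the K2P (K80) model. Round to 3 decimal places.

0.812

Under the Kimura two-parameter model, d = −½ ln(1 − 2P − Q) − ¼ ln(1 − 2Q).
1 − 2P − Q = 0.2367, giving −½ ln(0.2367) = 0.720481.
1 − 2Q = 0.6938, giving −¼ ln(0.6938) = 0.091393.
d = 0.720481 + 0.091393 = 0.811874.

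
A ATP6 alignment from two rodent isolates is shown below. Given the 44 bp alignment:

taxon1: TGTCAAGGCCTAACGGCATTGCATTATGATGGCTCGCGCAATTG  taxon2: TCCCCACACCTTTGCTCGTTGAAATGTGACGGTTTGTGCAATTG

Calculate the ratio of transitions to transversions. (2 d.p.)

0.80

Transitions are A↔G and C↔T; transversions are all other mismatches.
Transitions: 8. Transversions: 10.
R = 8/10 = 0.80.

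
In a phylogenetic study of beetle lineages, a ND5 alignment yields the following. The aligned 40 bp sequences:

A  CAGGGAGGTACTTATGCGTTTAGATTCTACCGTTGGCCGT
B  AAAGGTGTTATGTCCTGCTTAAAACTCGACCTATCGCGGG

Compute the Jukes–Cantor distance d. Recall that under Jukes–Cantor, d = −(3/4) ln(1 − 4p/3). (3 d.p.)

The sequences differ at 20 of 40 sites, so p = 20/40 = 0.5.
d = −(3/4) ln(1 − 4p/3) = −0.75 ln(1 − 0.666667) = −0.75 ln(0.333333)
  = −0.75 × (-1.098613) = 0.823960 substitutions/site.

0.824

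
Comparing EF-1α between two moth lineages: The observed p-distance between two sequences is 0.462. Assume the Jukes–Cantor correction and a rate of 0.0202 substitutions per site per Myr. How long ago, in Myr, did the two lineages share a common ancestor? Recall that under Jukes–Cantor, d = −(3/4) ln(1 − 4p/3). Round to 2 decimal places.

17.77

d = −(3/4) ln(1 − 4p/3) = −0.75 ln(1 − 0.616) = −0.75 ln(0.384)
  = −0.75 × (-0.957113) = 0.717835 substitutions/site.
Under a molecular clock d = 2μt, so t = d/(2μ) = 0.717835 / (2 × 0.0202) = 17.77 Myr.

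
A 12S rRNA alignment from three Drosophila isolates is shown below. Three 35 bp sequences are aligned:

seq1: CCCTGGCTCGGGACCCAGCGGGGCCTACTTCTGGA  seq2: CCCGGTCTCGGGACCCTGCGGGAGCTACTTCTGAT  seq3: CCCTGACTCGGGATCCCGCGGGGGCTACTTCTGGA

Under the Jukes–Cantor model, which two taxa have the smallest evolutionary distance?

seq1–seq2: 7/35 differ, p = 0.200, d = 0.233.
seq1–seq3: 4/35 differ, p = 0.114, d = 0.124.
seq2–seq3: 7/35 differ, p = 0.200, d = 0.233.
The smallest distance is between seq1 and seq3.

seq1 and seq3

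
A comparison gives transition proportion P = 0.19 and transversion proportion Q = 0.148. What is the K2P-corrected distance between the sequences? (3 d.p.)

0.463

Under the Kimura two-parameter model, d = −½ ln(1 − 2P − Q) − ¼ ln(1 − 2Q).
1 − 2P − Q = 0.472, giving −½ ln(0.472) = 0.375388.
1 − 2Q = 0.704, giving −¼ ln(0.704) = 0.087744.
d = 0.375388 + 0.087744 = 0.463132.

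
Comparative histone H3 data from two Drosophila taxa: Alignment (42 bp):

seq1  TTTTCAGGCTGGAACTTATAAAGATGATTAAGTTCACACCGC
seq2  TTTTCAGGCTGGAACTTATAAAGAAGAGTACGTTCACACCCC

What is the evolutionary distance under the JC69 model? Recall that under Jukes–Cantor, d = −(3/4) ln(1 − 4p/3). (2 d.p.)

The sequences differ at 4 of 42 sites (25, 28, 31, 41), so p = 4/42 ≈ 0.095238.
d = −(3/4) ln(1 − 4p/3) = −0.75 ln(1 − 0.126984) = −0.75 ln(0.873016)
  = −0.75 × (-0.135801) = 0.101851 substitutions/site.

0.10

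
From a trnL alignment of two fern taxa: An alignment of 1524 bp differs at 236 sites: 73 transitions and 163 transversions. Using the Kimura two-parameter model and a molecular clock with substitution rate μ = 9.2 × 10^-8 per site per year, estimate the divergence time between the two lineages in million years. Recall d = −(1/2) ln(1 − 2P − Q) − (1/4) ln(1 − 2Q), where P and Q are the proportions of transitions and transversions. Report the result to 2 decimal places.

0.94

P = 73/1524 ≈ 0.0479 and Q = 163/1524 ≈ 0.106955.
Under the Kimura two-parameter model, d = −½ ln(1 − 2P − Q) − ¼ ln(1 − 2Q).
1 − 2P − Q = 0.797245, giving −½ ln(0.797245) = 0.113297.
1 − 2Q = 0.78609, giving −¼ ln(0.78609) = 0.060171.
d = 0.113297 + 0.060171 = 0.173468.
Under a molecular clock d = 2μt, so t = d/(2μ) = 0.173468 / (2 × 9.2 × 10^-8) = 0.94 million years.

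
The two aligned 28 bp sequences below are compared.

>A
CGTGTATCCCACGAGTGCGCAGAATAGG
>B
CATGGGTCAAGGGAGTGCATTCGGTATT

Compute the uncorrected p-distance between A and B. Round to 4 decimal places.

0.5357

The sequences differ at 15 of 28 positions.
p = 15/28 = 0.535714… ≈ 0.5357 (to 4 d.p.).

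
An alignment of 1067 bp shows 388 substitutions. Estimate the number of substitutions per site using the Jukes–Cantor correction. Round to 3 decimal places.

0.497

p = 388/1067 ≈ 0.363636.
d = −(3/4) ln(1 − 4p/3) = −0.75 ln(1 − 0.484848) = −0.75 ln(0.515152)
  = −0.75 × (-0.663293) = 0.497470 substitutions/site.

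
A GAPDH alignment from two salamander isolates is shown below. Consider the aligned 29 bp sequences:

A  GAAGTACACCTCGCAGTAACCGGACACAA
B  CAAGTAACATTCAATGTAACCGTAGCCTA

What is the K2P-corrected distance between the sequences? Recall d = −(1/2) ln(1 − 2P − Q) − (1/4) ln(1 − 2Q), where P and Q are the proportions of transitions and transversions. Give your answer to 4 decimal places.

Of 29 sites, 2 differences are transitions and 10 are transversions, so P = 2/29 ≈ 0.068966 and Q = 10/29 ≈ 0.344828.
Under the Kimura two-parameter model, d = −½ ln(1 − 2P − Q) − ¼ ln(1 − 2Q).
1 − 2P − Q = 0.51724, giving −½ ln(0.51724) = 0.329624.
1 − 2Q = 0.310344, giving −¼ ln(0.310344) = 0.292518.
d = 0.329624 + 0.292518 = 0.622142.

0.6221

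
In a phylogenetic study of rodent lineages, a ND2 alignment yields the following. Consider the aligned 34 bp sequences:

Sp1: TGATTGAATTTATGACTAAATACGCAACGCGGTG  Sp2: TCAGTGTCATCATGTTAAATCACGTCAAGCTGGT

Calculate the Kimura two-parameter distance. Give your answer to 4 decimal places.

0.8424

Of 34 sites, 4 differences are transitions and 13 are transversions, so P = 4/34 ≈ 0.117647 and Q = 13/34 ≈ 0.382353.
Under the Kimura two-parameter model, d = −½ ln(1 − 2P − Q) − ¼ ln(1 − 2Q).
1 − 2P − Q = 0.382353, giving −½ ln(0.382353) = 0.480706.
1 − 2Q = 0.235294, giving −¼ ln(0.235294) = 0.361730.
d = 0.480706 + 0.361730 = 0.842436.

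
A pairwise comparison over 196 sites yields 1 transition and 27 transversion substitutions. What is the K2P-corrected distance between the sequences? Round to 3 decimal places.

0.161

P = 1/196 ≈ 0.005102 and Q = 27/196 ≈ 0.137755.
Under the Kimura two-parameter model, d = −½ ln(1 − 2P − Q) − ¼ ln(1 − 2Q).
1 − 2P − Q = 0.852041, giving −½ ln(0.852041) = 0.080060.
1 − 2Q = 0.72449, giving −¼ ln(0.72449) = 0.080572.
d = 0.080060 + 0.080572 = 0.160632.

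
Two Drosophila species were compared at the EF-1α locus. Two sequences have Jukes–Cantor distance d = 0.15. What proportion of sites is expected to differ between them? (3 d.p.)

p = (3/4)(1 − e^(−4d/3)) = 0.75 × (1 − e^(-0.2)) = 0.75 × (1 − 0.818731) = 0.135952.

0.136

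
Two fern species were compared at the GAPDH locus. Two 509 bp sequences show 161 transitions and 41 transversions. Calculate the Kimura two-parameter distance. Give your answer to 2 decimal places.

P = 161/509 ≈ 0.316306 and Q = 41/509 ≈ 0.08055.
Under the Kimura two-parameter model, d = −½ ln(1 − 2P − Q) − ¼ ln(1 − 2Q).
1 − 2P − Q = 0.286838, giving −½ ln(0.286838) = 0.624419.
1 − 2Q = 0.8389, giving −¼ ln(0.8389) = 0.043916.
d = 0.624419 + 0.043916 = 0.668335.

0.67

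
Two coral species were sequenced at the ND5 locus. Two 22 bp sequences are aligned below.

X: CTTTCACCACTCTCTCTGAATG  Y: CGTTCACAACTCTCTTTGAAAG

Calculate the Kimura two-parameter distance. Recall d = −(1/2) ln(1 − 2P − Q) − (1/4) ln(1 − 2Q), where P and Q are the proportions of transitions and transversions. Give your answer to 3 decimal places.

Of 22 sites, 1 differences are transitions and 3 are transversions, so P = 1/22 ≈ 0.045455 and Q = 3/22 ≈ 0.136364.
Under the Kimura two-parameter model, d = −½ ln(1 − 2P − Q) − ¼ ln(1 − 2Q).
1 − 2P − Q = 0.772726, giving −½ ln(0.772726) = 0.128915.
1 − 2Q = 0.727272, giving −¼ ln(0.727272) = 0.079614.
d = 0.128915 + 0.079614 = 0.208529.

0.209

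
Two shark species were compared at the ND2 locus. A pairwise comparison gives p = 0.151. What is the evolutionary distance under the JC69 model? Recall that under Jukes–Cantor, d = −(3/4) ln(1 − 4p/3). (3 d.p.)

d = −(3/4) ln(1 − 4p/3) = −0.75 ln(1 − 0.201333) = −0.75 ln(0.798667)
  = −0.75 × (-0.224811) = 0.168608 substitutions/site.

0.169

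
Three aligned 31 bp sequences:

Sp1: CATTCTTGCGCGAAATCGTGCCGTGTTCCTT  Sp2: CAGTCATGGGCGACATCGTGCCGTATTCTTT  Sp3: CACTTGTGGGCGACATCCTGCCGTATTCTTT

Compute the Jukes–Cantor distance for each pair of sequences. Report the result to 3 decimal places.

Sp1–Sp2: 6/31 sites differ → p ≈ 0.193548, d = −0.75 ln(1 − 0.258064) = 0.223869 ≈ 0.224.
Sp1–Sp3: 8/31 sites differ → p ≈ 0.258065, d = −0.75 ln(1 − 0.344087) = 0.316295 ≈ 0.316.
Sp2–Sp3: 4/31 sites differ → p ≈ 0.129032, d = −0.75 ln(1 − 0.172043) = 0.141596 ≈ 0.142.

d(Sp1,Sp2) = 0.224, d(Sp1,Sp3) = 0.316, d(Sp2,Sp3) = 0.142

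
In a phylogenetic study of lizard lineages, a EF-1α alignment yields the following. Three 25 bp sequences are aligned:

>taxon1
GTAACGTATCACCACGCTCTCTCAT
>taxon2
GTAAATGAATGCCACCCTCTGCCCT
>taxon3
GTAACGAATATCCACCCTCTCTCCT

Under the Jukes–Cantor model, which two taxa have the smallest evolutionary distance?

taxon1 and taxon3

taxon1–taxon2: 10/25 differ, p = 0.400, d = 0.572.
taxon1–taxon3: 5/25 differ, p = 0.200, d = 0.233.
taxon2–taxon3: 8/25 differ, p = 0.320, d = 0.417.
The smallest distance is between taxon1 and taxon3.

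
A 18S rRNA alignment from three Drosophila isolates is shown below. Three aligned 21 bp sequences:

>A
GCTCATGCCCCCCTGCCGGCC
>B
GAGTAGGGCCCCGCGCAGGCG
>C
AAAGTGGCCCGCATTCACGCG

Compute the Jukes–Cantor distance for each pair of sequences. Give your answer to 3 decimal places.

A–B: 9/21 sites differ → p ≈ 0.428571, d = −0.75 ln(1 − 0.571428) = 0.635472 ≈ 0.635.
A–C: 12/21 sites differ → p ≈ 0.571429, d = −0.75 ln(1 − 0.761905) = 1.076314 ≈ 1.076.
B–C: 10/21 sites differ → p ≈ 0.47619, d = −0.75 ln(1 − 0.63492) = 0.755729 ≈ 0.756.

d(A,B) = 0.635, d(A,C) = 1.076, d(B,C) = 0.756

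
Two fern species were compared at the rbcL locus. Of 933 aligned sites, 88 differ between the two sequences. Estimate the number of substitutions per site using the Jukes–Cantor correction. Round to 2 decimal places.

0.10

p = 88/933 ≈ 0.094319.
d = −(3/4) ln(1 − 4p/3) = −0.75 ln(1 − 0.125759) = −0.75 ln(0.874241)
  = −0.75 × (-0.134399) = 0.100799 substitutions/site.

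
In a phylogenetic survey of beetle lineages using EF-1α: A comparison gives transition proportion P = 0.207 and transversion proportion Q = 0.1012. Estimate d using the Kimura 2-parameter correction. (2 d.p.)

0.42

Under the Kimura two-parameter model, d = −½ ln(1 − 2P − Q) − ¼ ln(1 − 2Q).
1 − 2P − Q = 0.4848, giving −½ ln(0.4848) = 0.362009.
1 − 2Q = 0.7976, giving −¼ ln(0.7976) = 0.056537.
d = 0.362009 + 0.056537 = 0.418546.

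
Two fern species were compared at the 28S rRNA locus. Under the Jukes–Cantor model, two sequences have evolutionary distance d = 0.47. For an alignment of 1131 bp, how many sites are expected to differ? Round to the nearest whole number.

395

Invert JC69: p = (3/4)(1 − e^(−4d/3)) = 0.75 × (1 − e^(-0.626667)) = 0.75 × (1 − 0.534370) = 0.349223.
Expected differing sites = pL ≈ 0.349223 × 1131 = 394.971213 ≈ 395.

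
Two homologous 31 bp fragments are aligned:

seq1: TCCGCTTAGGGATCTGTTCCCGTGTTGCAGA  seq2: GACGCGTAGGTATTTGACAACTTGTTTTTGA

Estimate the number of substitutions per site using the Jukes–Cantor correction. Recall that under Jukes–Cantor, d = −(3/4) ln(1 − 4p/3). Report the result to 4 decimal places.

0.6143

The sequences differ at 13 of 31 sites, so p = 13/31 ≈ 0.419355.
d = −(3/4) ln(1 − 4p/3) = −0.75 ln(1 − 0.55914) = −0.75 ln(0.44086)
  = −0.75 × (-0.819028) = 0.614271 substitutions/site.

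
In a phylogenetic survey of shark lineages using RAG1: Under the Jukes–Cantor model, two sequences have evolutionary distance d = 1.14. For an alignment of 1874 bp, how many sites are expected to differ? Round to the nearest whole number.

Invert JC69: p = (3/4)(1 − e^(−4d/3)) = 0.75 × (1 − e^(-1.52)) = 0.75 × (1 − 0.218712) = 0.585966.
Expected differing sites = pL ≈ 0.585966 × 1874 = 1098.100284 ≈ 1098.

1098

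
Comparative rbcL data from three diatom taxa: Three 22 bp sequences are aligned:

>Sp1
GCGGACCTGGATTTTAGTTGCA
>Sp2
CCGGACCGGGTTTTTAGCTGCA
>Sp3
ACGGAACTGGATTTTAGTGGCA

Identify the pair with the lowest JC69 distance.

Sp1 and Sp3

Sp1–Sp2: 4/22 differ, p = 0.182, d = 0.208.
Sp1–Sp3: 3/22 differ, p = 0.136, d = 0.151.
Sp2–Sp3: 6/22 differ, p = 0.273, d = 0.339.
The smallest distance is between Sp1 and Sp3.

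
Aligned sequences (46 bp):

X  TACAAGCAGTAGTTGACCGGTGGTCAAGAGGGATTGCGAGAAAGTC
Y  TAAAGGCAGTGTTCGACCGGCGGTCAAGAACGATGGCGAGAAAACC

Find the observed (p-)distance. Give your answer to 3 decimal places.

0.239

The sequences differ at 11 of 46 positions.
p = 11/46 = 0.239130… ≈ 0.239 (to 3 d.p.).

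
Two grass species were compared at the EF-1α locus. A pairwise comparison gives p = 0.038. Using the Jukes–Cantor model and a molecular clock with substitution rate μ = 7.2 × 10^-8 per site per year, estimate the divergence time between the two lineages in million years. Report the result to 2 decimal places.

d = −(3/4) ln(1 − 4p/3) = −0.75 ln(1 − 0.050667) = −0.75 ln(0.949333)
  = −0.75 × (-0.051996) = 0.038997 substitutions/site.
Under a molecular clock d = 2μt, so t = d/(2μ) = 0.038997 / (2 × 7.2 × 10^-8) = 0.27 million years.

0.27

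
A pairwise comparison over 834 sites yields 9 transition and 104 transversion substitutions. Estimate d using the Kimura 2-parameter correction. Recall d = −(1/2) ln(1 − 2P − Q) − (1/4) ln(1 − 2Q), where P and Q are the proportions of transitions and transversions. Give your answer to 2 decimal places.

P = 9/834 ≈ 0.010791 and Q = 104/834 ≈ 0.1247.
Under the Kimura two-parameter model, d = −½ ln(1 − 2P − Q) − ¼ ln(1 − 2Q).
1 − 2P − Q = 0.853718, giving −½ ln(0.853718) = 0.079077.
1 − 2Q = 0.7506, giving −¼ ln(0.7506) = 0.071721.
d = 0.079077 + 0.071721 = 0.150798.

0.15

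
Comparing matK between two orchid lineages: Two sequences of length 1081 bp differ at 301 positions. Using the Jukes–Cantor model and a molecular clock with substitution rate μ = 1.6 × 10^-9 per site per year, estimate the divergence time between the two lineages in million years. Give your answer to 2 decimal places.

p = 301/1081 ≈ 0.278446.
d = −(3/4) ln(1 − 4p/3) = −0.75 ln(1 − 0.371261) = −0.75 ln(0.628739)
  = −0.75 × (-0.464039) = 0.348029 substitutions/site.
Under a molecular clock d = 2μt, so t = d/(2μ) = 0.348029 / (2 × 1.6 × 10^-9) = 108.76 million years.

108.76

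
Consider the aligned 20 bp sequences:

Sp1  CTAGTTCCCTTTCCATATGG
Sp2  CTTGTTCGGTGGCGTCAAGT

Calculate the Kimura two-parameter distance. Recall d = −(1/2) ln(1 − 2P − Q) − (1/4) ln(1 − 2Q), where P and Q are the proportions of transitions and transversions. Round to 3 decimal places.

Of 20 sites, 1 differences are transitions and 9 are transversions, so P = 1/20 = 0.05 and Q = 9/20 = 0.45.
Under the Kimura two-parameter model, d = −½ ln(1 − 2P − Q) − ¼ ln(1 − 2Q).
1 − 2P − Q = 0.45, giving −½ ln(0.45) = 0.399254.
1 − 2Q = 0.1, giving −¼ ln(0.1) = 0.575646.
d = 0.399254 + 0.575646 = 0.974900.

0.975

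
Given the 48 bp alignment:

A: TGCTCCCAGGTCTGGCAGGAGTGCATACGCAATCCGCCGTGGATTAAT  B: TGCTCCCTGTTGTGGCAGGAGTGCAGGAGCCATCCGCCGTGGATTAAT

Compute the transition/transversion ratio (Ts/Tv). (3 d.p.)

Transitions are A↔G and C↔T; transversions are all other mismatches.
Transitions: 1. Transversions: 6.
R = 1/6 = 0.166666… ≈ 0.167 (to 3 d.p.).

0.167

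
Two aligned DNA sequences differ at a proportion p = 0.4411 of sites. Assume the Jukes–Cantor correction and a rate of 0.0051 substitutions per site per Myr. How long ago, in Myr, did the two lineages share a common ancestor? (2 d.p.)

d = −(3/4) ln(1 − 4p/3) = −0.75 ln(1 − 0.588133) = −0.75 ln(0.411867)
  = −0.75 × (-0.887055) = 0.665291 substitutions/site.
Under a molecular clock d = 2μt, so t = d/(2μ) = 0.665291 / (2 × 0.0051) = 65.22 Myr.

65.22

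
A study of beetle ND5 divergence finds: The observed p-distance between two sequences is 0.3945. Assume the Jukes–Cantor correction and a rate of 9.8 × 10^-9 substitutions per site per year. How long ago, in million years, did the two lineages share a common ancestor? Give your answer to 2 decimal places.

28.57

d = −(3/4) ln(1 − 4p/3) = −0.75 ln(1 − 0.526) = −0.75 ln(0.474)
  = −0.75 × (-0.746548) = 0.559911 substitutions/site.
Under a molecular clock d = 2μt, so t = d/(2μ) = 0.559911 / (2 × 9.8 × 10^-9) = 28.57 million years.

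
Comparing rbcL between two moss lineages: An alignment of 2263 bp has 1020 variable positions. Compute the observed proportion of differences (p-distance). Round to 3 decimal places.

0.451

p = 1020/2263 = 0.450729… ≈ 0.451 (to 3 d.p.).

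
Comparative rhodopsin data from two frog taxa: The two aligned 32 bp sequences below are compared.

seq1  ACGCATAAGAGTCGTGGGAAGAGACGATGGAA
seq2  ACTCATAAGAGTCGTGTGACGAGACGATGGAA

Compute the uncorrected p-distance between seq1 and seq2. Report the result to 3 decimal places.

0.094

The sequences differ at 3 of 32 positions (sites 3, 17, 20).
p = 3/32 = 0.09375 ≈ 0.094 (to 3 d.p.).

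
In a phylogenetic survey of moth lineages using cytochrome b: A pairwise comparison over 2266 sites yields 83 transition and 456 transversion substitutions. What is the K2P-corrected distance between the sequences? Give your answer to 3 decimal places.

P = 83/2266 ≈ 0.036628 and Q = 456/2266 ≈ 0.201236.
Under the Kimura two-parameter model, d = −½ ln(1 − 2P − Q) − ¼ ln(1 − 2Q).
1 − 2P − Q = 0.725508, giving −½ ln(0.725508) = 0.160442.
1 − 2Q = 0.597528, giving −¼ ln(0.597528) = 0.128739.
d = 0.160442 + 0.128739 = 0.289181.

0.289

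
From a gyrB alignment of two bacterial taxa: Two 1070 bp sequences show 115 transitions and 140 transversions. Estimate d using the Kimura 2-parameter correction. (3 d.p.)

0.288

P = 115/1070 ≈ 0.107477 and Q = 140/1070 ≈ 0.130841.
Under the Kimura two-parameter model, d = −½ ln(1 − 2P − Q) − ¼ ln(1 − 2Q).
1 − 2P − Q = 0.654205, giving −½ ln(0.654205) = 0.212167.
1 − 2Q = 0.738318, giving −¼ ln(0.738318) = 0.075845.
d = 0.212167 + 0.075845 = 0.288012.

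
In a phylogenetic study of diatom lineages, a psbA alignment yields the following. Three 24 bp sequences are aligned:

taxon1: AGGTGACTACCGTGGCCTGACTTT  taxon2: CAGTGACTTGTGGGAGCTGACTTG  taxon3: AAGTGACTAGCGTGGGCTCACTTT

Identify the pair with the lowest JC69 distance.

taxon1 and taxon3

taxon1–taxon2: 9/24 differ, p = 0.375, d = 0.520.
taxon1–taxon3: 4/24 differ, p = 0.167, d = 0.188.
taxon2–taxon3: 7/24 differ, p = 0.292, d = 0.369.
The smallest distance is between taxon1 and taxon3.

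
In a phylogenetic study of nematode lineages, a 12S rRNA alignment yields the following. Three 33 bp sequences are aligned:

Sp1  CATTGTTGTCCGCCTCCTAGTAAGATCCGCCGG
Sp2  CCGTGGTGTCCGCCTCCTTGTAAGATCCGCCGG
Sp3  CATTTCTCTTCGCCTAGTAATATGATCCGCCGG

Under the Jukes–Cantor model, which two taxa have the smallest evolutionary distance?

Sp1–Sp2: 4/33 differ, p = 0.121, d = 0.132.
Sp1–Sp3: 8/33 differ, p = 0.242, d = 0.293.
Sp2–Sp3: 11/33 differ, p = 0.333, d = 0.441.
The smallest distance is between Sp1 and Sp2.

Sp1 and Sp2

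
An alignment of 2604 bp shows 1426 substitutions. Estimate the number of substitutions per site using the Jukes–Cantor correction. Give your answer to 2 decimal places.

p = 1426/2604 ≈ 0.547619.
d = −(3/4) ln(1 − 4p/3) = −0.75 ln(1 − 0.730159) = −0.75 ln(0.269841)
  = −0.75 × (-1.309922) = 0.982442 substitutions/site.

0.98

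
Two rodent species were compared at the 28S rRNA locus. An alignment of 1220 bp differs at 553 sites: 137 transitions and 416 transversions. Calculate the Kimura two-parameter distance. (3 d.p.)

0.703

P = 137/1220 ≈ 0.112295 and Q = 416/1220 ≈ 0.340984.
Under the Kimura two-parameter model, d = −½ ln(1 − 2P − Q) − ¼ ln(1 − 2Q).
1 − 2P − Q = 0.434426, giving −½ ln(0.434426) = 0.416865.
1 − 2Q = 0.318032, giving −¼ ln(0.318032) = 0.286401.
d = 0.416865 + 0.286401 = 0.703266.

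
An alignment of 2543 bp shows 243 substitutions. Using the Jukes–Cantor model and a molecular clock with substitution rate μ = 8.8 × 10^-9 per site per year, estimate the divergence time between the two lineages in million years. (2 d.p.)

p = 243/2543 ≈ 0.095556.
d = −(3/4) ln(1 − 4p/3) = −0.75 ln(1 − 0.127408) = −0.75 ln(0.872592)
  = −0.75 × (-0.136287) = 0.102215 substitutions/site.
Under a molecular clock d = 2μt, so t = d/(2μ) = 0.102215 / (2 × 8.8 × 10^-9) = 5.81 million years.

5.81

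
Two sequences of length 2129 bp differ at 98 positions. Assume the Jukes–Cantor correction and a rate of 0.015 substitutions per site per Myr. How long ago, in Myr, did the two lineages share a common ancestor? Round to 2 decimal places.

p = 98/2129 ≈ 0.046031.
d = −(3/4) ln(1 − 4p/3) = −0.75 ln(1 − 0.061375) = −0.75 ln(0.938625)
  = −0.75 × (-0.063339) = 0.047504 substitutions/site.
Under a molecular clock d = 2μt, so t = d/(2μ) = 0.047504 / (2 × 0.015) = 1.58 Myr.

1.58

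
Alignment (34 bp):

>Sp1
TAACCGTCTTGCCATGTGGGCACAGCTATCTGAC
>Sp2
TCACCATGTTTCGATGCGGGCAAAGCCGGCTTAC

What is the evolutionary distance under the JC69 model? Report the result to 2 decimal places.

The sequences differ at 11 of 34 sites, so p = 11/34 ≈ 0.323529.
d = −(3/4) ln(1 − 4p/3) = −0.75 ln(1 − 0.431372) = −0.75 ln(0.568628)
  = −0.75 × (-0.564529) = 0.423397 substitutions/site.

0.42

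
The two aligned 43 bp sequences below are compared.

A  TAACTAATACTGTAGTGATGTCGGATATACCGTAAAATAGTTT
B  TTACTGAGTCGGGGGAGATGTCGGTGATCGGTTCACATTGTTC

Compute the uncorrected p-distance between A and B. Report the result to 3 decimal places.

The sequences differ at 18 of 43 positions.
p = 18/43 = 0.418604… ≈ 0.419 (to 3 d.p.).

0.419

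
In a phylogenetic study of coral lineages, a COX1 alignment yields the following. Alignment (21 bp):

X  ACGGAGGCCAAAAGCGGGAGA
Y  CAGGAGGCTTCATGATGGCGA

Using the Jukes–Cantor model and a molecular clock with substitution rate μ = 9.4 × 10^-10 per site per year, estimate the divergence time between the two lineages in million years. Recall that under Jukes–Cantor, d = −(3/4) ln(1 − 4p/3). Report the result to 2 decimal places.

338.02

The sequences differ at 9 of 21 sites (1, 2, 9, 10, 11, 13, 15, 16, 19), so p = 9/21 ≈ 0.428571.
d = −(3/4) ln(1 − 4p/3) = −0.75 ln(1 − 0.571428) = −0.75 ln(0.428572)
  = −0.75 × (-0.847297) = 0.635473 substitutions/site.
Under a molecular clock d = 2μt, so t = d/(2μ) = 0.635473 / (2 × 9.4 × 10^-10) = 338.02 million years.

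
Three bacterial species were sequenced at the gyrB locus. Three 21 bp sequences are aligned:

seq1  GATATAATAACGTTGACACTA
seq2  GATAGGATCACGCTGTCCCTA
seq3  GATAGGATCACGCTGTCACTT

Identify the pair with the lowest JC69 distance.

seq2 and seq3

seq1–seq2: 6/21 differ, p = 0.286, d = 0.360.
seq1–seq3: 6/21 differ, p = 0.286, d = 0.360.
seq2–seq3: 2/21 differ, p = 0.095, d = 0.102.
The smallest distance is between seq2 and seq3.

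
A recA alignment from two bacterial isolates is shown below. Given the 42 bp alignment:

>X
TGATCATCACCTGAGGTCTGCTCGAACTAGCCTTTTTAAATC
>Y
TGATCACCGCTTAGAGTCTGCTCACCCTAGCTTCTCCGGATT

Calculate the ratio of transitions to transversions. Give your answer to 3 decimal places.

Transitions are A↔G and C↔T; transversions are all other mismatches.
Transitions: 14. Transversions: 2.
R = 14/2 = 7.000.

7.000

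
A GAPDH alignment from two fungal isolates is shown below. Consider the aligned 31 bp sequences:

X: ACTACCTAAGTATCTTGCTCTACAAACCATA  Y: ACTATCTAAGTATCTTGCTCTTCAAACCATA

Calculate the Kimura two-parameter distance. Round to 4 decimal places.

Of 31 sites, 1 differences are transitions and 1 are transversions, so P = 1/31 ≈ 0.032258 and Q = 1/31 ≈ 0.032258.
Under the Kimura two-parameter model, d = −½ ln(1 − 2P − Q) − ¼ ln(1 − 2Q).
1 − 2P − Q = 0.903226, giving −½ ln(0.903226) = 0.050891.
1 − 2Q = 0.935484, giving −¼ ln(0.935484) = 0.016673.
d = 0.050891 + 0.016673 = 0.067564.

0.0676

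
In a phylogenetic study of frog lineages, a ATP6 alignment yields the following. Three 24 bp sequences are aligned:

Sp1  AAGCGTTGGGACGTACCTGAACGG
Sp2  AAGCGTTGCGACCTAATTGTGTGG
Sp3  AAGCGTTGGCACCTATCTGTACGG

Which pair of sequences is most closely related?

Sp1 and Sp3

Sp1–Sp2: 7/24 differ, p = 0.292, d = 0.369.
Sp1–Sp3: 4/24 differ, p = 0.167, d = 0.188.
Sp2–Sp3: 6/24 differ, p = 0.250, d = 0.304.
The smallest distance is between Sp1 and Sp3.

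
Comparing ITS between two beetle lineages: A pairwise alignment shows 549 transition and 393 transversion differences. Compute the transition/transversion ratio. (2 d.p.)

R = 549/393 = 1.396946… ≈ 1.40 (to 2 d.p.).

1.40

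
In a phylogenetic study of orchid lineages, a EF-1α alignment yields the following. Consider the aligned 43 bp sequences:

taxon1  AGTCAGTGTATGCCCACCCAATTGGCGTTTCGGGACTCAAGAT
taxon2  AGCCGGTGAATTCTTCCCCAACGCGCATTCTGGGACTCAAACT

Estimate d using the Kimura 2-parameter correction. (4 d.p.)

Of 43 sites, 9 differences are transitions and 6 are transversions, so P = 9/43 ≈ 0.209302 and Q = 6/43 ≈ 0.139535.
Under the Kimura two-parameter model, d = −½ ln(1 − 2P − Q) − ¼ ln(1 − 2Q).
1 − 2P − Q = 0.441861, giving −½ ln(0.441861) = 0.408380.
1 − 2Q = 0.72093, giving −¼ ln(0.72093) = 0.081803.
d = 0.408380 + 0.081803 = 0.490183.

0.4902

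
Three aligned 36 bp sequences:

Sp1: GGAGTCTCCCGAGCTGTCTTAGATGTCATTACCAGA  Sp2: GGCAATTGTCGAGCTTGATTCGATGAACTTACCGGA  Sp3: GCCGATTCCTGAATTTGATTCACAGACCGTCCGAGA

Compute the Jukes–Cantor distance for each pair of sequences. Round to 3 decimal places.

Sp1–Sp2: 14/36 sites differ → p ≈ 0.388889, d = −0.75 ln(1 − 0.518519) = 0.548166 ≈ 0.548.
Sp1–Sp3: 19/36 sites differ → p ≈ 0.527778, d = −0.75 ln(1 − 0.703704) = 0.912297 ≈ 0.912.
Sp2–Sp3: 15/36 sites differ → p ≈ 0.416667, d = −0.75 ln(1 − 0.555556) = 0.608198 ≈ 0.608.

d(Sp1,Sp2) = 0.548, d(Sp1,Sp3) = 0.912, d(Sp2,Sp3) = 0.608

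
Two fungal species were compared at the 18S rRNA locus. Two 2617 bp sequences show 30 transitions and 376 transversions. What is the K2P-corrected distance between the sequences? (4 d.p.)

0.1758

P = 30/2617 ≈ 0.011464 and Q = 376/2617 ≈ 0.143676.
Under the Kimura two-parameter model, d = −½ ln(1 − 2P − Q) − ¼ ln(1 − 2Q).
1 − 2P − Q = 0.833396, giving −½ ln(0.833396) = 0.091123.
1 − 2Q = 0.712648, giving −¼ ln(0.712648) = 0.084692.
d = 0.091123 + 0.084692 = 0.175815.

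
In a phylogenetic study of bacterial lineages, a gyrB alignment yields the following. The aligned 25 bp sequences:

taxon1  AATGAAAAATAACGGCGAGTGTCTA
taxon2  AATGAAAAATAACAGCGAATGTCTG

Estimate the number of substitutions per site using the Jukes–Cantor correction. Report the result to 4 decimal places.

The sequences differ at 3 of 25 sites (14, 19, 25), so p = 3/25 = 0.12.
d = −(3/4) ln(1 − 4p/3) = −0.75 ln(1 − 0.16) = −0.75 ln(0.84)
  = −0.75 × (-0.174353) = 0.130765 substitutions/site.

0.1308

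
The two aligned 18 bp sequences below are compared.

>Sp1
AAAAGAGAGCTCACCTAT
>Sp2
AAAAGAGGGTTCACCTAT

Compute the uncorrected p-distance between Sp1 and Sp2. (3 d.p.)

The sequences differ at 2 of 18 positions (sites 8, 10).
p = 2/18 = 0.111111… ≈ 0.111 (to 3 d.p.).

0.111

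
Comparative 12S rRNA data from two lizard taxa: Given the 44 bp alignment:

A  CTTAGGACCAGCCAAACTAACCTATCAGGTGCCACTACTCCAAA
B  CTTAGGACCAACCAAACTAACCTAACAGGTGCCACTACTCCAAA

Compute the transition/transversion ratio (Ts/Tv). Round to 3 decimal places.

1.000

Transitions are A↔G and C↔T; transversions are all other mismatches.
Transitions: 1. Transversions: 1.
R = 1/1 = 1.000.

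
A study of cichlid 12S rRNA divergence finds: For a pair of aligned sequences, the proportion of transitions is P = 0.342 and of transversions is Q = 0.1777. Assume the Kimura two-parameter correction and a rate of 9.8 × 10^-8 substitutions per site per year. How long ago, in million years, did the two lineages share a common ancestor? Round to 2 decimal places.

5.61

Under the Kimura two-parameter model, d = −½ ln(1 − 2P − Q) − ¼ ln(1 − 2Q).
1 − 2P − Q = 0.1383, giving −½ ln(0.1383) = 0.989165.
1 − 2Q = 0.6446, giving −¼ ln(0.6446) = 0.109781.
d = 0.989165 + 0.109781 = 1.098946.
Under a molecular clock d = 2μt, so t = d/(2μ) = 1.098946 / (2 × 9.8 × 10^-8) = 5.61 million years.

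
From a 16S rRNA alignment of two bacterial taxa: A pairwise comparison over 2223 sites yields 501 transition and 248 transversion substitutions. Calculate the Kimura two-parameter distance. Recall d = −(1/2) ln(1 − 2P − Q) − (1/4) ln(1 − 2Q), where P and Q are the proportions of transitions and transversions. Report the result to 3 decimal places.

0.476

P = 501/2223 ≈ 0.225371 and Q = 248/2223 ≈ 0.111561.
Under the Kimura two-parameter model, d = −½ ln(1 − 2P − Q) − ¼ ln(1 − 2Q).
1 − 2P − Q = 0.437697, giving −½ ln(0.437697) = 0.413114.
1 − 2Q = 0.776878, giving −¼ ln(0.776878) = 0.063118.
d = 0.413114 + 0.063118 = 0.476232.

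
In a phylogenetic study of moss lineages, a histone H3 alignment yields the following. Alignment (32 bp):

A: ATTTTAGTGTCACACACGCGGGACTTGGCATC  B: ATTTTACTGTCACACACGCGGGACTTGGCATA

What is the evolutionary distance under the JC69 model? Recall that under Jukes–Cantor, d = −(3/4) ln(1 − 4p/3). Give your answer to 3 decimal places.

0.065

The sequences differ at 2 of 32 sites (7, 32), so p = 2/32 = 0.0625.
d = −(3/4) ln(1 − 4p/3) = −0.75 ln(1 − 0.083333) = −0.75 ln(0.916667)
  = −0.75 × (-0.087011) = 0.065258 substitutions/site.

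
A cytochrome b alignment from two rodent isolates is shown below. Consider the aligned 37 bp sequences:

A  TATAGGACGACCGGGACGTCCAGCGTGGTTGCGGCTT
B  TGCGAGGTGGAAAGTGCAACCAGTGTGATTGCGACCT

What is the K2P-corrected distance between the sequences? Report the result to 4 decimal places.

Of 37 sites, 14 differences are transitions and 4 are transversions, so P = 14/37 ≈ 0.378378 and Q = 4/37 ≈ 0.108108.
Under the Kimura two-parameter model, d = −½ ln(1 − 2P − Q) − ¼ ln(1 − 2Q).
1 − 2P − Q = 0.135136, giving −½ ln(0.135136) = 1.000737.
1 − 2Q = 0.783784, giving −¼ ln(0.783784) = 0.060905.
d = 1.000737 + 0.060905 = 1.061642.

1.0616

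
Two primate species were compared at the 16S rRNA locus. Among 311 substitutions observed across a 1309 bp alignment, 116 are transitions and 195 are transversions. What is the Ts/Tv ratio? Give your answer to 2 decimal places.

0.59

R = 116/195 = 0.594871… ≈ 0.59 (to 2 d.p.).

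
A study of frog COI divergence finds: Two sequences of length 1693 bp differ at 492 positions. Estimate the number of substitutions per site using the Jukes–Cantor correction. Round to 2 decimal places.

p = 492/1693 ≈ 0.290608.
d = −(3/4) ln(1 − 4p/3) = −0.75 ln(1 − 0.387477) = −0.75 ln(0.612523)
  = −0.75 × (-0.490169) = 0.367627 substitutions/site.

0.37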